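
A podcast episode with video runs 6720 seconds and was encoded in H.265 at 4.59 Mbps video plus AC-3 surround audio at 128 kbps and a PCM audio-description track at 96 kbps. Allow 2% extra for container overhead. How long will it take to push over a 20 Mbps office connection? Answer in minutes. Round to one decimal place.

27.5 minutes

Audio total: 128 + 96 = 224 kbps = 0.224 Mbps.
Total bitrate: 4.814 Mbps.
File: 4.814 Mbps × 6720 s = 32350.1 Mb.
With 2% container overhead: ×1.02. → 32997.1 Mb.
At 20 Mbps: 32997.1 / 20 = 1649.9 s ≈ 27.5 minutes.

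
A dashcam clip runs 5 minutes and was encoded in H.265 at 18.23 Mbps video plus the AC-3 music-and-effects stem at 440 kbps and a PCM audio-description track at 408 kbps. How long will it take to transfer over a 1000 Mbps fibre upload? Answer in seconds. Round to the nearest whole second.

6 seconds

5 min = 300 s
Audio total: 440 + 408 = 848 kbps = 0.848 Mbps.
Total bitrate: 19.078 Mbps.
File: 19.078 Mbps × 300 s = 5723.4 Mb.
At 1000 Mbps: 5723.4 / 1000 = 5.7 s ≈ 5.72 seconds.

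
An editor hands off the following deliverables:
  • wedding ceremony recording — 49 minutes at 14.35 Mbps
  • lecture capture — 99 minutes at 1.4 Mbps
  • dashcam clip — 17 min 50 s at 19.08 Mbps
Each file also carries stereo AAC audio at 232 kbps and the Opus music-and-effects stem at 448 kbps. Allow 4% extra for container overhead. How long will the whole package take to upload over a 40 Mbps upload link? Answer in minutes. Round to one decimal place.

33.7 minutes

Audio total: 232 + 448 = 680 kbps = 0.680 Mbps.
wedding ceremony recording: 15.030 Mbps × 2940 s × 1.04 = 45955.7 Mb
lecture capture: 2.080 Mbps × 5940 s × 1.04 = 12849.4 Mb
dashcam clip: 19.760 Mbps × 1070 s × 1.04 = 21988.9 Mb
Total: 80794.1 Mb = 10099.3 MB.
At 40 Mbps: 80794.1 / 40 = 2020 s ≈ 33.7 minutes.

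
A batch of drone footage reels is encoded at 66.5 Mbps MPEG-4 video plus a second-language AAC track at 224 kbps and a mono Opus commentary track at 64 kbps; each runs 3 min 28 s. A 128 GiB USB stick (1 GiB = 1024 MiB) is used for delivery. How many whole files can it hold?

3 min 28 s = 208 s
Audio total: 224 + 64 = 288 kbps = 0.288 Mbps.
Total bitrate: 66.788 Mbps.
Per item: 66.788 Mbps × 208 s = 13,892 Mb = 1,736 MB.
Capacity: 128 GiB = 1,099,512 Mb; 79.15 items → 79 complete.

79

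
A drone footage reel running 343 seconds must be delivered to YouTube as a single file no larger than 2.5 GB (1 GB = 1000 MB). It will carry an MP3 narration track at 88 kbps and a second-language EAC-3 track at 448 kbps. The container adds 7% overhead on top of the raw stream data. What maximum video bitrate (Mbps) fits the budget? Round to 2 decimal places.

53.96 Mbps

Budget: 2.5 GB = 20000.0 Mb.
Stream payload after overhead: 20000.0 / 1.07 = 18691.6 Mb.
Total bitrate budget: 18691.6 Mb / 343 s = 54.494 Mbps.
Audio total: 88 + 448 = 536 kbps = 0.536 Mbps.
Video: 54.494 − 0.536 = 53.958 Mbps.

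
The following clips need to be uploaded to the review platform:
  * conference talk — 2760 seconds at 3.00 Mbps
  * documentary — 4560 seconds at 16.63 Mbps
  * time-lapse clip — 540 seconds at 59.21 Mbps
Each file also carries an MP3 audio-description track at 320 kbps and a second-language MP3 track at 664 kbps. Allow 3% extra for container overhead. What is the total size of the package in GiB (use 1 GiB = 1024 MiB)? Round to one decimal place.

14.8 GiB

Audio total: 320 + 664 = 984 kbps = 0.984 Mbps.
conference talk: 3.984 Mbps × 2760 s × 1.03 = 11325.7 Mb
documentary: 17.614 Mbps × 4560 s × 1.03 = 82729.4 Mb
time-lapse clip: 60.194 Mbps × 540 s × 1.03 = 33479.9 Mb
Total: 127535.1 Mb = 15941.9 MB.
= 14.85 GiB.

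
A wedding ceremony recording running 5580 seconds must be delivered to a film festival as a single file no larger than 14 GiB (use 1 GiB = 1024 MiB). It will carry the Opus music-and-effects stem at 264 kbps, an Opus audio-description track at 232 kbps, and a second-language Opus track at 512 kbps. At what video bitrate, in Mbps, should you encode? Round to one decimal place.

20.5 Mbps

Budget: 14 GiB = 120259.1 Mb.
Total bitrate budget: 120259.1 Mb / 5580 s = 21.552 Mbps.
Audio total: 264 + 232 + 512 = 1008 kbps = 1.008 Mbps.
Video: 21.552 − 1.008 = 20.544 Mbps.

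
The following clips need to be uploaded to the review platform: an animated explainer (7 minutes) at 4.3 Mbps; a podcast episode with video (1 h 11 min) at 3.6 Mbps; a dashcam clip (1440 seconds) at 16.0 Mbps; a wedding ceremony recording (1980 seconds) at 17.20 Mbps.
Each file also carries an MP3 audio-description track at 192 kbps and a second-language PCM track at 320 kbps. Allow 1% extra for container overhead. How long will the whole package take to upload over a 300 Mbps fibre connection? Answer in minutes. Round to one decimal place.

Audio total: 192 + 320 = 512 kbps = 0.512 Mbps.
animated explainer: 4.812 Mbps × 420 s × 1.01 = 2041.3 Mb
podcast episode with video: 4.112 Mbps × 4260 s × 1.01 = 17692.3 Mb
dashcam clip: 16.512 Mbps × 1440 s × 1.01 = 24015.1 Mb
wedding ceremony recording: 17.712 Mbps × 1980 s × 1.01 = 35420.5 Mb
Total: 79169.1 Mb = 9896.1 MB.
At 300 Mbps: 79169.1 / 300 = 264 s ≈ 4.4 minutes.

4.4 minutes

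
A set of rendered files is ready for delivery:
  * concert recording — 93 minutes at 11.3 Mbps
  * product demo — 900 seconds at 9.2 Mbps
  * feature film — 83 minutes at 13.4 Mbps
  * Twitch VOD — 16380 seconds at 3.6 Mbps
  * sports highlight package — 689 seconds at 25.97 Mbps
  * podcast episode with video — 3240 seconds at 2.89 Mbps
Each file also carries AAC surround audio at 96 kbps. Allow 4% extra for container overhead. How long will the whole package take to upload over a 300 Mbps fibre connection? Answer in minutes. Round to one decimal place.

Audio: 96 kbps = 0.096 Mbps.
concert recording: 11.396 Mbps × 5580 s × 1.04 = 66133.3 Mb
product demo: 9.296 Mbps × 900 s × 1.04 = 8701.1 Mb
feature film: 13.496 Mbps × 4980 s × 1.04 = 69898.5 Mb
Twitch VOD: 3.696 Mbps × 16380 s × 1.04 = 62962.1 Mb
sports highlight package: 26.066 Mbps × 689 s × 1.04 = 18677.9 Mb
podcast episode with video: 2.986 Mbps × 3240 s × 1.04 = 10061.6 Mb
Total: 236434.4 Mb = 29554.3 MB.
At 300 Mbps: 236434.4 / 300 = 788 s ≈ 13.1 minutes.

13.1 minutes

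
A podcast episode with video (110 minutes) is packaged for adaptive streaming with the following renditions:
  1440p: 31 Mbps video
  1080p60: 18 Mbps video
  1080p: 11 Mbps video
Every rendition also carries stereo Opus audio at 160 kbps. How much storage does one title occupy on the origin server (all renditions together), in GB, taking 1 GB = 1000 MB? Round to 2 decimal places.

110 min = 6600 s
Audio: 160 kbps = 0.160 Mbps.
Sum of rendition bitrates: (31+0.160) + (18+0.160) + (11+0.160) = 60.480 Mbps.
× 6600 s = 399,168 Mb = 49,896 MB = 49.90 GB.

49.90 GB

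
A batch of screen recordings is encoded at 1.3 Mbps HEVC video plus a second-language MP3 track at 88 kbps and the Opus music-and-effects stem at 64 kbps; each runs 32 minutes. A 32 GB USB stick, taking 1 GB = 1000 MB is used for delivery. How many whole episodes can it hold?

91

32 min = 1920 s
Audio total: 88 + 64 = 152 kbps = 0.152 Mbps.
Total bitrate: 1.452 Mbps.
Per item: 1.452 Mbps × 1920 s = 2,788 Mb = 348.5 MB.
Capacity: 32 GB = 256,000 Mb; 91.83 items → 91 complete.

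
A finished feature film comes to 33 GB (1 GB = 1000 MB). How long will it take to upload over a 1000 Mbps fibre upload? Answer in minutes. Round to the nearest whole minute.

4 minutes

File: 33 GB = 264000.0 Mb.
At 1000 Mbps: 264000.0 / 1000 = 264.0 s ≈ 4.4 minutes.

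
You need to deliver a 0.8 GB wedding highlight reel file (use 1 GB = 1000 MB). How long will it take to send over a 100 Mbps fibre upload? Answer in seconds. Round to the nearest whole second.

File: 0.8 GB = 6400.0 Mb.
At 100 Mbps: 6400.0 / 100 = 64.0 s ≈ 64 seconds.

64 seconds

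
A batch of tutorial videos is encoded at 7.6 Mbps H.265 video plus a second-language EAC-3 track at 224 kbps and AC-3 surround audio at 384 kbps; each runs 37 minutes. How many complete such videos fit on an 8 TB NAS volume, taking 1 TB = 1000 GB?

37 min = 2220 s
Audio total: 224 + 384 = 608 kbps = 0.608 Mbps.
Total bitrate: 8.208 Mbps.
Per item: 8.208 Mbps × 2220 s = 18,222 Mb = 2,278 MB.
Capacity: 8 TB = 64,000,000 Mb; 3512.28 items → 3512 complete.

3512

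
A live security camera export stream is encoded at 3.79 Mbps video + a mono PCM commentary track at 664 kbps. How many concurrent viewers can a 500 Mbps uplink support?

Audio: 664 kbps = 0.664 Mbps.
Per-viewer media rate: 4.454 Mbps.
500 Mbps = 500.0 Mbps; 500.0 / 4.454 = 112.26 → 112 viewers.

112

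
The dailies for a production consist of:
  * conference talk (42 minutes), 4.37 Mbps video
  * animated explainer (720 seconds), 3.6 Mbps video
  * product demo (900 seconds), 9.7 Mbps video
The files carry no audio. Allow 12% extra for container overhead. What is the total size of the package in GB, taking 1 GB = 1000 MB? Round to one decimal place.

3.1 GB

conference talk: 4.370 Mbps × 2520 s × 1.12 = 12333.9 Mb
animated explainer: 3.600 Mbps × 720 s × 1.12 = 2903.0 Mb
product demo: 9.700 Mbps × 900 s × 1.12 = 9777.6 Mb
Total: 25014.5 Mb = 3126.8 MB.
= 3.127 GB.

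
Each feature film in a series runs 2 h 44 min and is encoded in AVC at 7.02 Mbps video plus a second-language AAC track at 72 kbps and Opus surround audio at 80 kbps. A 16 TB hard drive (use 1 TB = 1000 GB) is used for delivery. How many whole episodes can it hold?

2 h 44 min = 164 min = 9840 s
Audio total: 72 + 80 = 152 kbps = 0.152 Mbps.
Total bitrate: 7.172 Mbps.
Per item: 7.172 Mbps × 9840 s = 70,572 Mb = 8,822 MB.
Capacity: 16 TB = 128,000,000 Mb; 1813.74 items → 1813 complete.

1813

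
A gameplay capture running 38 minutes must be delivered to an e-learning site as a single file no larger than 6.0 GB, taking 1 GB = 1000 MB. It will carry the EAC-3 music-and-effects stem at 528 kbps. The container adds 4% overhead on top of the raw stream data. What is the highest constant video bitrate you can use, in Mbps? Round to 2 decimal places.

19.71 Mbps

Budget: 6.0 GB = 48000.0 Mb.
Stream payload after overhead: 48000.0 / 1.04 = 46153.8 Mb.
38 min = 2280 s
Total bitrate budget: 46153.8 Mb / 2280 s = 20.243 Mbps.
Audio: 528 kbps = 0.528 Mbps.
Video: 20.243 − 0.528 = 19.715 Mbps.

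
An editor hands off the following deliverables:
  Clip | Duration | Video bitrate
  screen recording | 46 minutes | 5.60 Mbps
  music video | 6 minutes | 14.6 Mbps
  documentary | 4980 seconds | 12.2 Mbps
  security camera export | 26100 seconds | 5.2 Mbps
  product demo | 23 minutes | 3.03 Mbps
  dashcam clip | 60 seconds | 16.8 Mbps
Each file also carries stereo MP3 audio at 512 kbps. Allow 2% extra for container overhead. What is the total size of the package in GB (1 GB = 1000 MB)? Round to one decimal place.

Audio: 512 kbps = 0.512 Mbps.
screen recording: 6.112 Mbps × 2760 s × 1.02 = 17206.5 Mb
music video: 15.112 Mbps × 360 s × 1.02 = 5549.1 Mb
documentary: 12.712 Mbps × 4980 s × 1.02 = 64571.9 Mb
security camera export: 5.712 Mbps × 26100 s × 1.02 = 152064.9 Mb
product demo: 3.542 Mbps × 1380 s × 1.02 = 4985.7 Mb
dashcam clip: 17.312 Mbps × 60 s × 1.02 = 1059.5 Mb
Total: 245437.6 Mb = 30679.7 MB.
= 30.68 GB.

30.7 GB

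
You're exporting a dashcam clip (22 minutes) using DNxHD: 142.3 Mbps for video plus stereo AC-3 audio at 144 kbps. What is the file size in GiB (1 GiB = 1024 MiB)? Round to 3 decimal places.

21.889 GiB

22 min = 1320 s
Audio: 144 kbps = 0.144 Mbps.
Total bitrate: 142.3 + 0.144 = 142.444 Mbps.
Stream data: 142.444 Mbps × 1320 s = 188026.1 Mb.
188,026 Mb = 23,503,260,000 bytes ÷ 1,073,741,824 = 21.89 GiB.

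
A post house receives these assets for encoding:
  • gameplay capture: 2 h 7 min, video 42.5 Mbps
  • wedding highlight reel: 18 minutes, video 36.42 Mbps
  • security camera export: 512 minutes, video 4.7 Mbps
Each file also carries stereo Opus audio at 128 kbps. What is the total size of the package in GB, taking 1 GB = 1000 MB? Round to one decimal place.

64.1 GB

Audio: 128 kbps = 0.128 Mbps.
gameplay capture: 42.628 Mbps × 7620 s = 324825.4 Mb
wedding highlight reel: 36.548 Mbps × 1080 s = 39471.8 Mb
security camera export: 4.828 Mbps × 30720 s = 148316.2 Mb
Total: 512613.4 Mb = 64076.7 MB.
= 64.08 GB.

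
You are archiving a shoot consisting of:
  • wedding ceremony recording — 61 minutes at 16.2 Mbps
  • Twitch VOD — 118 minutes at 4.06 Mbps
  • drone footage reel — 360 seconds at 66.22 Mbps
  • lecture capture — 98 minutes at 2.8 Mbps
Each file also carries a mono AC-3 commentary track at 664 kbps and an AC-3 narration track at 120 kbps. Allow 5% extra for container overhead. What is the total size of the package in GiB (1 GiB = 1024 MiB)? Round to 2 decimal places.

Audio total: 664 + 120 = 784 kbps = 0.784 Mbps.
wedding ceremony recording: 16.984 Mbps × 3660 s × 1.05 = 65269.5 Mb
Twitch VOD: 4.844 Mbps × 7080 s × 1.05 = 36010.3 Mb
drone footage reel: 67.004 Mbps × 360 s × 1.05 = 25327.5 Mb
lecture capture: 3.584 Mbps × 5880 s × 1.05 = 22127.6 Mb
Total: 148734.9 Mb = 18591.9 MB.
= 17.32 GiB.

17.32 GiB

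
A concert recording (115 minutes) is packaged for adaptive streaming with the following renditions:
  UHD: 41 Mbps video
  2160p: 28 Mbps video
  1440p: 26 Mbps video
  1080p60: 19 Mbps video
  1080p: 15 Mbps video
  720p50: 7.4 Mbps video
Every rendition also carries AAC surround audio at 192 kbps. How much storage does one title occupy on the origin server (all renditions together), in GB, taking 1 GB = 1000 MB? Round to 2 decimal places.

115 min = 6900 s
Audio: 192 kbps = 0.192 Mbps.
Sum of rendition bitrates: (41+0.192) + (28+0.192) + (26+0.192) + (19+0.192) + (15+0.192) + (7.4+0.192) = 137.552 Mbps.
× 6900 s = 949,109 Mb = 118,639 MB = 118.6 GB.

118.64 GB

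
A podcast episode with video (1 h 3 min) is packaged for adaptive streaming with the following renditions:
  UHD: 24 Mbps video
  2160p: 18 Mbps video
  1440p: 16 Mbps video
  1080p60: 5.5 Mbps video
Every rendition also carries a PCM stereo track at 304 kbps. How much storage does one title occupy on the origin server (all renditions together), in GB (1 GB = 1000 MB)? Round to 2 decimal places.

1 h 3 min = 63 min = 3780 s
Audio: 304 kbps = 0.304 Mbps.
Sum of rendition bitrates: (24+0.304) + (18+0.304) + (16+0.304) + (5.5+0.304) = 64.716 Mbps.
× 3780 s = 244,626 Mb = 30,578 MB = 30.58 GB.

30.58 GB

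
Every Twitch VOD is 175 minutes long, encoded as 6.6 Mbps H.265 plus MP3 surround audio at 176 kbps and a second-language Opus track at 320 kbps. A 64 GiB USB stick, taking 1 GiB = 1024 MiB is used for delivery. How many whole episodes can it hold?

175 min = 10500 s
Audio total: 176 + 320 = 496 kbps = 0.496 Mbps.
Total bitrate: 7.096 Mbps.
Per item: 7.096 Mbps × 10500 s = 74,508 Mb = 9,314 MB.
Capacity: 64 GiB = 549,756 Mb; 7.38 items → 7 complete.

7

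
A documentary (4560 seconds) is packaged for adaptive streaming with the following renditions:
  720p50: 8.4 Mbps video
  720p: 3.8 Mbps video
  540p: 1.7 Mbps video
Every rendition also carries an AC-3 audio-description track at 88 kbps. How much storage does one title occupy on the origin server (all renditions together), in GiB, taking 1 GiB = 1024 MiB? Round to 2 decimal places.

7.52 GiB

Audio: 88 kbps = 0.088 Mbps.
Sum of rendition bitrates: (8.4+0.088) + (3.8+0.088) + (1.7+0.088) = 14.164 Mbps.
× 4560 s = 64,588 Mb = 8,073 MB = 7.519 GiB.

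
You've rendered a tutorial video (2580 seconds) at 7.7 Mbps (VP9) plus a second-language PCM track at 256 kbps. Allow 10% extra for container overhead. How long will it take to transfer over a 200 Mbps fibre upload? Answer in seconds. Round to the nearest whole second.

Audio: 256 kbps = 0.256 Mbps.
Total bitrate: 7.956 Mbps.
File: 7.956 Mbps × 2580 s = 20526.5 Mb.
With 10% container overhead: ×1.10. → 22579.1 Mb.
At 200 Mbps: 22579.1 / 200 = 112.9 s ≈ 113 seconds.

113 seconds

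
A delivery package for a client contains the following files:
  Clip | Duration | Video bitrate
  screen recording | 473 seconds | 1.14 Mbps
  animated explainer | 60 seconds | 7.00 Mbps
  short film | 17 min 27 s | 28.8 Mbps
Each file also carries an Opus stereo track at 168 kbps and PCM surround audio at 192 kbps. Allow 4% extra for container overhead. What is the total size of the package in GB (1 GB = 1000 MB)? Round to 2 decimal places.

Audio total: 168 + 192 = 360 kbps = 0.360 Mbps.
screen recording: 1.500 Mbps × 473 s × 1.04 = 737.9 Mb
animated explainer: 7.360 Mbps × 60 s × 1.04 = 459.3 Mb
short film: 29.160 Mbps × 1047 s × 1.04 = 31751.7 Mb
Total: 32948.9 Mb = 4118.6 MB.
= 4.119 GB.

4.12 GB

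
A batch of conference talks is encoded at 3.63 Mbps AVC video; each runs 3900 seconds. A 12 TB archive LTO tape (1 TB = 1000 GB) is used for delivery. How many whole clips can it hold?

6781

Per item: 3.630 Mbps × 3900 s = 14,157 Mb = 1,770 MB.
Capacity: 12 TB = 96,000,000 Mb; 6781.10 items → 6781 complete.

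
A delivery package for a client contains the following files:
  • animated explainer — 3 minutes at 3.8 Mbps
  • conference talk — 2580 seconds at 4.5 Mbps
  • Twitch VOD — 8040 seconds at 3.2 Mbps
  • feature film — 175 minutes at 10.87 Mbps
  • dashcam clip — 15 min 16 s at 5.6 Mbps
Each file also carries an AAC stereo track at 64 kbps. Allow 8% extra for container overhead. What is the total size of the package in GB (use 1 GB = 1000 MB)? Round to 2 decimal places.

21.43 GB

Audio: 64 kbps = 0.064 Mbps.
animated explainer: 3.864 Mbps × 180 s × 1.08 = 751.2 Mb
conference talk: 4.564 Mbps × 2580 s × 1.08 = 12717.1 Mb
Twitch VOD: 3.264 Mbps × 8040 s × 1.08 = 28342.0 Mb
feature film: 10.934 Mbps × 10500 s × 1.08 = 123991.6 Mb
dashcam clip: 5.664 Mbps × 916 s × 1.08 = 5603.3 Mb
Total: 171405.1 Mb = 21425.6 MB.
= 21.43 GB.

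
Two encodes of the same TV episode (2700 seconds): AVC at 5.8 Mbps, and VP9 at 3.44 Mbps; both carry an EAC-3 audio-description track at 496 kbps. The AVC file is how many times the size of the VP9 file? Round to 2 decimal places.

Audio: 496 kbps = 0.496 Mbps.
AVC: 6.296 Mbps × 2700 s = 16999.2 Mb = 1.979 GiB.
VP9: 3.936 Mbps × 2700 s = 10627.2 Mb = 1.237 GiB.
Ratio: 1.979 / 1.237 = 1.600.

1.60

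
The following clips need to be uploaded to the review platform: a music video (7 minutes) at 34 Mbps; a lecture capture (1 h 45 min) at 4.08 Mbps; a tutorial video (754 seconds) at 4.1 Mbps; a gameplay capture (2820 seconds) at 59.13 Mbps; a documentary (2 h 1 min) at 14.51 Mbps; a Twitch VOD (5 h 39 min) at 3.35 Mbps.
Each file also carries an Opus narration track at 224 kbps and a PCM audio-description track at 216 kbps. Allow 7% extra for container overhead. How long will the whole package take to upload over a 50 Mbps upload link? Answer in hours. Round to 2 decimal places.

Audio total: 224 + 216 = 440 kbps = 0.440 Mbps.
music video: 34.440 Mbps × 420 s × 1.07 = 15477.3 Mb
lecture capture: 4.520 Mbps × 6300 s × 1.07 = 30469.3 Mb
tutorial video: 4.540 Mbps × 754 s × 1.07 = 3662.8 Mb
gameplay capture: 59.570 Mbps × 2820 s × 1.07 = 179746.5 Mb
documentary: 14.950 Mbps × 7260 s × 1.07 = 116134.6 Mb
Twitch VOD: 3.790 Mbps × 20340 s × 1.07 = 82484.8 Mb
Total: 427975.3 Mb = 53496.9 MB.
At 50 Mbps: 427975.3 / 50 = 8560 s ≈ 2.38 hours.

2.38 hours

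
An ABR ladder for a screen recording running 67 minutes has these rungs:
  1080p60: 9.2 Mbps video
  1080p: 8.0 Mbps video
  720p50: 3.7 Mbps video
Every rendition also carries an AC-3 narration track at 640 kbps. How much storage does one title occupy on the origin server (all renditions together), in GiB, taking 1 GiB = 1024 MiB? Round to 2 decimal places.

10.68 GiB

67 min = 4020 s
Audio: 640 kbps = 0.640 Mbps.
Sum of rendition bitrates: (9.2+0.640) + (8.0+0.640) + (3.7+0.640) = 22.820 Mbps.
× 4020 s = 91,736 Mb = 11,467 MB = 10.68 GiB.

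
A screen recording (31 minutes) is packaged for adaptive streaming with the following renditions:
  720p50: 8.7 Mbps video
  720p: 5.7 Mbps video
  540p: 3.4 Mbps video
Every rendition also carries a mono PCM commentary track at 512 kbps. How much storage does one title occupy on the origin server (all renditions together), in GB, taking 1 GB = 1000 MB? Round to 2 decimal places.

31 min = 1860 s
Audio: 512 kbps = 0.512 Mbps.
Sum of rendition bitrates: (8.7+0.512) + (5.7+0.512) + (3.4+0.512) = 19.336 Mbps.
× 1860 s = 35,965 Mb = 4,496 MB = 4.496 GB.

4.50 GB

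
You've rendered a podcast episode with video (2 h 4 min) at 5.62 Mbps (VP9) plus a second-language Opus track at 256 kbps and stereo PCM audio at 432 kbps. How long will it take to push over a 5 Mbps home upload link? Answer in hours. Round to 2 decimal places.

2.61 hours

2 h 4 min = 124 min = 7440 s
Audio total: 256 + 432 = 688 kbps = 0.688 Mbps.
Total bitrate: 6.308 Mbps.
File: 6.308 Mbps × 7440 s = 46931.5 Mb.
At 5 Mbps: 46931.5 / 5 = 9386.3 s ≈ 2.61 hours.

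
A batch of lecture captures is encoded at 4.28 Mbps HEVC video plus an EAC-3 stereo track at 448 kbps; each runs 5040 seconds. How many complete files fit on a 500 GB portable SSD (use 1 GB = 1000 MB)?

167

Audio: 448 kbps = 0.448 Mbps.
Total bitrate: 4.728 Mbps.
Per item: 4.728 Mbps × 5040 s = 23,829 Mb = 2,979 MB.
Capacity: 500 GB = 4,000,000 Mb; 167.86 items → 167 complete.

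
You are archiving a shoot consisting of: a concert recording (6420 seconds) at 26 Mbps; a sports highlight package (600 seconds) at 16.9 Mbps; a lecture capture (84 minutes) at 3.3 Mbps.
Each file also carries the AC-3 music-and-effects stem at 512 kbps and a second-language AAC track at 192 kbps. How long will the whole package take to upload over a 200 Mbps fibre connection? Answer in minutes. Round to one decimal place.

Audio total: 512 + 192 = 704 kbps = 0.704 Mbps.
concert recording: 26.704 Mbps × 6420 s = 171439.7 Mb
sports highlight package: 17.604 Mbps × 600 s = 10562.4 Mb
lecture capture: 4.004 Mbps × 5040 s = 20180.2 Mb
Total: 202182.2 Mb = 25272.8 MB.
At 200 Mbps: 202182.2 / 200 = 1011 s ≈ 16.8 minutes.

16.8 minutes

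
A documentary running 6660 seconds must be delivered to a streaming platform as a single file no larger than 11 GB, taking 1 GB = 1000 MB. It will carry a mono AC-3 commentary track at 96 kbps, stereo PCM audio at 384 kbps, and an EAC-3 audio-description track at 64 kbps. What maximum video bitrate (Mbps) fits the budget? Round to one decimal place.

12.7 Mbps

Budget: 11 GB = 88000.0 Mb.
Total bitrate budget: 88000.0 Mb / 6660 s = 13.213 Mbps.
Audio total: 96 + 384 + 64 = 544 kbps = 0.544 Mbps.
Video: 13.213 − 0.544 = 12.669 Mbps.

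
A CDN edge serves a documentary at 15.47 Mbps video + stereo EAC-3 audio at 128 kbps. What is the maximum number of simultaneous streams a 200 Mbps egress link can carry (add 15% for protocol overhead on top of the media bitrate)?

Audio: 128 kbps = 0.128 Mbps.
Per-viewer media rate: 15.598 Mbps.
On the wire with 15% overhead: 17.938 Mbps.
200 Mbps = 200.0 Mbps; 200.0 / 17.938 = 11.15 → 11 viewers.

11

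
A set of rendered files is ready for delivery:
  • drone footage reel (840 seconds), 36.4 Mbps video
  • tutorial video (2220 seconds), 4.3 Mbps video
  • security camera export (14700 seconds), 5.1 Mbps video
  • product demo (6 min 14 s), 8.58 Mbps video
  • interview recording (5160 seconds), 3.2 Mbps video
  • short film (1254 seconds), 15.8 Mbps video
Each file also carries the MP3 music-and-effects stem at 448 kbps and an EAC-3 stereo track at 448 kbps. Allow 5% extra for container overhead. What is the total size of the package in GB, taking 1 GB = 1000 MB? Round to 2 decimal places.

Audio total: 448 + 448 = 896 kbps = 0.896 Mbps.
drone footage reel: 37.296 Mbps × 840 s × 1.05 = 32895.1 Mb
tutorial video: 5.196 Mbps × 2220 s × 1.05 = 12111.9 Mb
security camera export: 5.996 Mbps × 14700 s × 1.05 = 92548.3 Mb
product demo: 9.476 Mbps × 374 s × 1.05 = 3721.2 Mb
interview recording: 4.096 Mbps × 5160 s × 1.05 = 22192.1 Mb
short film: 16.696 Mbps × 1254 s × 1.05 = 21983.6 Mb
Total: 185452.2 Mb = 23181.5 MB.
= 23.18 GB.

23.18 GB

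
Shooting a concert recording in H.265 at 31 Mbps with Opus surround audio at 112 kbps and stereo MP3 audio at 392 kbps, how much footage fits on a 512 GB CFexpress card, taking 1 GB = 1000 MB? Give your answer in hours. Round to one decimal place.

36.1 hours

Audio total: 112 + 392 = 504 kbps = 0.504 Mbps.
Total bitrate: 31 + 0.504 = 31.504 Mbps.
Capacity: 512 GB = 4,096,000 Mb.
Recording time: 4,096,000 / 31.504 = 130,015 s ≈ 36.1 hours.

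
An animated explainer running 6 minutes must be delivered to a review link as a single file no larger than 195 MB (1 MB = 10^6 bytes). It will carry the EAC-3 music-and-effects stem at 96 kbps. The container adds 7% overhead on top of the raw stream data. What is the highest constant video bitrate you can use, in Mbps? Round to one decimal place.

Budget: 195 MB = 1560.0 Mb.
Stream payload after overhead: 1560.0 / 1.07 = 1457.9 Mb.
6 min = 360 s
Total bitrate budget: 1457.9 Mb / 360 s = 4.050 Mbps.
Audio: 96 kbps = 0.096 Mbps.
Video: 4.050 − 0.096 = 3.954 Mbps.

4.0 Mbps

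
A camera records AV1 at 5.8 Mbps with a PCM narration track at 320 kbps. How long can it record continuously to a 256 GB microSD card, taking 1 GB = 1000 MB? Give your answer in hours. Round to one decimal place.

93.0 hours

Audio: 320 kbps = 0.320 Mbps.
Total bitrate: 5.8 + 0.320 = 6.120 Mbps.
Capacity: 256 GB = 2,048,000 Mb.
Recording time: 2,048,000 / 6.120 = 334,641 s ≈ 93.0 hours.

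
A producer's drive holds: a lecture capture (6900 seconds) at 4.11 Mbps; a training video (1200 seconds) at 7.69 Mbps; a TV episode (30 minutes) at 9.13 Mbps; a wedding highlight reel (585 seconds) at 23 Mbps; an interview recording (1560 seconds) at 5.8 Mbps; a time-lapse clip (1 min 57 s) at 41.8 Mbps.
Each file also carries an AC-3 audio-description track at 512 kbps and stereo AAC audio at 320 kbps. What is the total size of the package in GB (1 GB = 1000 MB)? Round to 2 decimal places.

11.44 GB

Audio total: 512 + 320 = 832 kbps = 0.832 Mbps.
lecture capture: 4.942 Mbps × 6900 s = 34099.8 Mb
training video: 8.522 Mbps × 1200 s = 10226.4 Mb
TV episode: 9.962 Mbps × 1800 s = 17931.6 Mb
wedding highlight reel: 23.832 Mbps × 585 s = 13941.7 Mb
interview recording: 6.632 Mbps × 1560 s = 10345.9 Mb
time-lapse clip: 42.632 Mbps × 117 s = 4987.9 Mb
Total: 91533.4 Mb = 11441.7 MB.
= 11.44 GB.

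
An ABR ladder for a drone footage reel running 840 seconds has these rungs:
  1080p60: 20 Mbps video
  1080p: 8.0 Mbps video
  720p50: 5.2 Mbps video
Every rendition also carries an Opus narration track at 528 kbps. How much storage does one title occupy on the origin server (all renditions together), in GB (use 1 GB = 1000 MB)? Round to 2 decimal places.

3.65 GB

Audio: 528 kbps = 0.528 Mbps.
Sum of rendition bitrates: (20+0.528) + (8.0+0.528) + (5.2+0.528) = 34.784 Mbps.
× 840 s = 29,219 Mb = 3,652 MB = 3.652 GB.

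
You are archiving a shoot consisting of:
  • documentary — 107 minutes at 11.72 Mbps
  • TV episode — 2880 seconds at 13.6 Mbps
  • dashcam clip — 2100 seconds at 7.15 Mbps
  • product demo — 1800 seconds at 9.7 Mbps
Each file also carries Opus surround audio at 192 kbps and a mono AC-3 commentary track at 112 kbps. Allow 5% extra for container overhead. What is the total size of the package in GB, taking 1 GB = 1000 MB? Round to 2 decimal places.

Audio total: 192 + 112 = 304 kbps = 0.304 Mbps.
documentary: 12.024 Mbps × 6420 s × 1.05 = 81053.8 Mb
TV episode: 13.904 Mbps × 2880 s × 1.05 = 42045.7 Mb
dashcam clip: 7.454 Mbps × 2100 s × 1.05 = 16436.1 Mb
product demo: 10.004 Mbps × 1800 s × 1.05 = 18907.6 Mb
Total: 158443.1 Mb = 19805.4 MB.
= 19.81 GB.

19.81 GB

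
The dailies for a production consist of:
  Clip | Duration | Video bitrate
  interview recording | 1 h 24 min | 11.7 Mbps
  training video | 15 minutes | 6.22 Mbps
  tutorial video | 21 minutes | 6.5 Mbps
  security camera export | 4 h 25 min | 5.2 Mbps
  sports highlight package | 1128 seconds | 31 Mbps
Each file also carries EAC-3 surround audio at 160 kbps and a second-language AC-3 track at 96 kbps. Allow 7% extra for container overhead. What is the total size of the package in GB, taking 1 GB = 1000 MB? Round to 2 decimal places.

26.30 GB

Audio total: 160 + 96 = 256 kbps = 0.256 Mbps.
interview recording: 11.956 Mbps × 5040 s × 1.07 = 64476.3 Mb
training video: 6.476 Mbps × 900 s × 1.07 = 6236.4 Mb
tutorial video: 6.756 Mbps × 1260 s × 1.07 = 9108.4 Mb
security camera export: 5.456 Mbps × 15900 s × 1.07 = 92822.9 Mb
sports highlight package: 31.256 Mbps × 1128 s × 1.07 = 37724.7 Mb
Total: 210368.8 Mb = 26296.1 MB.
= 26.30 GB.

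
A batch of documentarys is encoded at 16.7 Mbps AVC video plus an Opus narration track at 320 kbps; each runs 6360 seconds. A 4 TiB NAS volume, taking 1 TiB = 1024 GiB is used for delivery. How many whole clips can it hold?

Audio: 320 kbps = 0.320 Mbps.
Total bitrate: 17.020 Mbps.
Per item: 17.020 Mbps × 6360 s = 108,247 Mb = 13,531 MB.
Capacity: 4 TiB = 35,184,372 Mb; 325.04 items → 325 complete.

325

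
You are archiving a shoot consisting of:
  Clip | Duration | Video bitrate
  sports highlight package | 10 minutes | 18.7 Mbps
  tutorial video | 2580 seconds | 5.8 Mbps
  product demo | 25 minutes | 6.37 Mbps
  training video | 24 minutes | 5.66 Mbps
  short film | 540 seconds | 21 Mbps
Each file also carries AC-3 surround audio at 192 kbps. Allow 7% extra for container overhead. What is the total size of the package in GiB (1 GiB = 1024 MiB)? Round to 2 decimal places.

Audio: 192 kbps = 0.192 Mbps.
sports highlight package: 18.892 Mbps × 600 s × 1.07 = 12128.7 Mb
tutorial video: 5.992 Mbps × 2580 s × 1.07 = 16541.5 Mb
product demo: 6.562 Mbps × 1500 s × 1.07 = 10532.0 Mb
training video: 5.852 Mbps × 1440 s × 1.07 = 9016.8 Mb
short film: 21.192 Mbps × 540 s × 1.07 = 12244.7 Mb
Total: 60463.7 Mb = 7558.0 MB.
= 7.039 GiB.

7.04 GiB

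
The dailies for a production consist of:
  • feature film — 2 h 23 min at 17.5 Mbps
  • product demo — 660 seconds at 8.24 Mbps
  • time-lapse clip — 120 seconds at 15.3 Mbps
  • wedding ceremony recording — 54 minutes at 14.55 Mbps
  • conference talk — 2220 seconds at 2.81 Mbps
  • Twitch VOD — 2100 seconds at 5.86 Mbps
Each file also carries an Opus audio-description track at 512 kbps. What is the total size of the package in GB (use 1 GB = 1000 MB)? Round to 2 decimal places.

28.97 GB

Audio: 512 kbps = 0.512 Mbps.
feature film: 18.012 Mbps × 8580 s = 154543.0 Mb
product demo: 8.752 Mbps × 660 s = 5776.3 Mb
time-lapse clip: 15.812 Mbps × 120 s = 1897.4 Mb
wedding ceremony recording: 15.062 Mbps × 3240 s = 48800.9 Mb
conference talk: 3.322 Mbps × 2220 s = 7374.8 Mb
Twitch VOD: 6.372 Mbps × 2100 s = 13381.2 Mb
Total: 231773.6 Mb = 28971.7 MB.
= 28.97 GB.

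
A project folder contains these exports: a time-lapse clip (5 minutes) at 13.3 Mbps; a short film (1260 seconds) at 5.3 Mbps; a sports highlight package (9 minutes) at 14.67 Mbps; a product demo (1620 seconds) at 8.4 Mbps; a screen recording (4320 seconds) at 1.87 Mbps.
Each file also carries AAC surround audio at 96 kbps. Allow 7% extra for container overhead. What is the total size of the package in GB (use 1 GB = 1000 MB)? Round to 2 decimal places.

5.49 GB

Audio: 96 kbps = 0.096 Mbps.
time-lapse clip: 13.396 Mbps × 300 s × 1.07 = 4300.1 Mb
short film: 5.396 Mbps × 1260 s × 1.07 = 7274.9 Mb
sports highlight package: 14.766 Mbps × 540 s × 1.07 = 8531.8 Mb
product demo: 8.496 Mbps × 1620 s × 1.07 = 14727.0 Mb
screen recording: 1.966 Mbps × 4320 s × 1.07 = 9087.6 Mb
Total: 43921.4 Mb = 5490.2 MB.
= 5.490 GB.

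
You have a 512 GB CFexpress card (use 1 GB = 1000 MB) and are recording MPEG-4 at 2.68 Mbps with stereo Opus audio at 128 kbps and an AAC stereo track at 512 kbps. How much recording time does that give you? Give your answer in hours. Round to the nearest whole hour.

Audio total: 128 + 512 = 640 kbps = 0.640 Mbps.
Total bitrate: 2.68 + 0.640 = 3.320 Mbps.
Capacity: 512 GB = 4,096,000 Mb.
Recording time: 4,096,000 / 3.320 = 1,233,735 s ≈ 343 hours.

343 hours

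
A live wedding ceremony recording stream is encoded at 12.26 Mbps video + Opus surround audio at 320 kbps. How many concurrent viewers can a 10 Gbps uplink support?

Audio: 320 kbps = 0.320 Mbps.
Per-viewer media rate: 12.580 Mbps.
10 Gbps = 10,000 Mbps; 10,000 / 12.580 = 794.91 → 794 viewers.

794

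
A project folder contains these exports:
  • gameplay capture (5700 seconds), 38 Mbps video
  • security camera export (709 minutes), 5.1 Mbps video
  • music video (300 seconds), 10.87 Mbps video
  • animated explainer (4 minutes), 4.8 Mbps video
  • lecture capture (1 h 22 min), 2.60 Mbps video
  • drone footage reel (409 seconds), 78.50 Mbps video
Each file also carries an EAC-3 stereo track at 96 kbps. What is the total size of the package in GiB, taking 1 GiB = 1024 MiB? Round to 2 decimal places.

56.82 GiB

Audio: 96 kbps = 0.096 Mbps.
gameplay capture: 38.096 Mbps × 5700 s = 217147.2 Mb
security camera export: 5.196 Mbps × 42540 s = 221037.8 Mb
music video: 10.966 Mbps × 300 s = 3289.8 Mb
animated explainer: 4.896 Mbps × 240 s = 1175.0 Mb
lecture capture: 2.696 Mbps × 4920 s = 13264.3 Mb
drone footage reel: 78.596 Mbps × 409 s = 32145.8 Mb
Total: 488060.0 Mb = 61007.5 MB.
= 56.82 GiB.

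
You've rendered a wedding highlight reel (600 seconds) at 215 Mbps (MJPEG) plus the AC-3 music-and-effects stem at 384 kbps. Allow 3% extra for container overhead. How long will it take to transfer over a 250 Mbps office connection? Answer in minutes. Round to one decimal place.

8.9 minutes

Audio: 384 kbps = 0.384 Mbps.
Total bitrate: 215.384 Mbps.
File: 215.384 Mbps × 600 s = 129230.4 Mb.
With 3% container overhead: ×1.03. → 133107.3 Mb.
At 250 Mbps: 133107.3 / 250 = 532.4 s ≈ 8.87 minutes.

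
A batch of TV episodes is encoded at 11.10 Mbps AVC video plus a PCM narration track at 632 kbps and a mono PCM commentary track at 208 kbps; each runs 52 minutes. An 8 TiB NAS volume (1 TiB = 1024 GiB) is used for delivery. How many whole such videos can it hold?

1888

52 min = 3120 s
Audio total: 632 + 208 = 840 kbps = 0.840 Mbps.
Total bitrate: 11.940 Mbps.
Per item: 11.940 Mbps × 3120 s = 37,253 Mb = 4,657 MB.
Capacity: 8 TiB = 70,368,744 Mb; 1888.95 items → 1888 complete.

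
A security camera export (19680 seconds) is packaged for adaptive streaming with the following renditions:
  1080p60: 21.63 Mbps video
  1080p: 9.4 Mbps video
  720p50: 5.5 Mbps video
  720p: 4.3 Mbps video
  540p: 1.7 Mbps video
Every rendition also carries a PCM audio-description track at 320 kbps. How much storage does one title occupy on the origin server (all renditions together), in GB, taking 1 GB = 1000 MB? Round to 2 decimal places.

Audio: 320 kbps = 0.320 Mbps.
Sum of rendition bitrates: (21.63+0.320) + (9.4+0.320) + (5.5+0.320) + (4.3+0.320) + (1.7+0.320) = 44.130 Mbps.
× 19680 s = 868,478 Mb = 108,560 MB = 108.6 GB.

108.56 GB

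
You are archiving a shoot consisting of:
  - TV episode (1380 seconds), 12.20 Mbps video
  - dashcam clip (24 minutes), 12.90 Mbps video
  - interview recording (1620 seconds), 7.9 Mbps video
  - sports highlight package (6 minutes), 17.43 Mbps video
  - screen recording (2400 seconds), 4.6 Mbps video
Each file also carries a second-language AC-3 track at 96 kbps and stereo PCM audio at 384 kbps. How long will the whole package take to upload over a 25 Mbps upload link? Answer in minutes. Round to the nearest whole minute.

Audio total: 96 + 384 = 480 kbps = 0.480 Mbps.
TV episode: 12.680 Mbps × 1380 s = 17498.4 Mb
dashcam clip: 13.380 Mbps × 1440 s = 19267.2 Mb
interview recording: 8.380 Mbps × 1620 s = 13575.6 Mb
sports highlight package: 17.910 Mbps × 360 s = 6447.6 Mb
screen recording: 5.080 Mbps × 2400 s = 12192.0 Mb
Total: 68980.8 Mb = 8622.6 MB.
At 25 Mbps: 68980.8 / 25 = 2759 s ≈ 46 minutes.

46 minutes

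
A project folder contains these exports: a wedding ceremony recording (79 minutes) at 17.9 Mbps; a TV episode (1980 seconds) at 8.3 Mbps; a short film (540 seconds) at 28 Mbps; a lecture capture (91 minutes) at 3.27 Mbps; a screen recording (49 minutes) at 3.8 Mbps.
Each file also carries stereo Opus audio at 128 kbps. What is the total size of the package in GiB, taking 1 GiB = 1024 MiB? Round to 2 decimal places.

17.16 GiB

Audio: 128 kbps = 0.128 Mbps.
wedding ceremony recording: 18.028 Mbps × 4740 s = 85452.7 Mb
TV episode: 8.428 Mbps × 1980 s = 16687.4 Mb
short film: 28.128 Mbps × 540 s = 15189.1 Mb
lecture capture: 3.398 Mbps × 5460 s = 18553.1 Mb
screen recording: 3.928 Mbps × 2940 s = 11548.3 Mb
Total: 147430.7 Mb = 18428.8 MB.
= 17.16 GiB.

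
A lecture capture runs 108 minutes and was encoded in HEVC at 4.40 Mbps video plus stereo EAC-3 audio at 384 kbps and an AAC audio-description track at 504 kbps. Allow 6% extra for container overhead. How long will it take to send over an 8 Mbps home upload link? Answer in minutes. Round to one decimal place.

75.7 minutes

108 min = 6480 s
Audio total: 384 + 504 = 888 kbps = 0.888 Mbps.
Total bitrate: 5.288 Mbps.
File: 5.288 Mbps × 6480 s = 34266.2 Mb.
With 6% container overhead: ×1.06. → 36322.2 Mb.
At 8 Mbps: 36322.2 / 8 = 4540.3 s ≈ 75.7 minutes.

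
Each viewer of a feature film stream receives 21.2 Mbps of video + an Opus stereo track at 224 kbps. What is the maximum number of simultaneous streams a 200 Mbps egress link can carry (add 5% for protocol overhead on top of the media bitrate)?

Audio: 224 kbps = 0.224 Mbps.
Per-viewer media rate: 21.424 Mbps.
On the wire with 5% overhead: 22.495 Mbps.
200 Mbps = 200.0 Mbps; 200.0 / 22.495 = 8.89 → 8 viewers.

8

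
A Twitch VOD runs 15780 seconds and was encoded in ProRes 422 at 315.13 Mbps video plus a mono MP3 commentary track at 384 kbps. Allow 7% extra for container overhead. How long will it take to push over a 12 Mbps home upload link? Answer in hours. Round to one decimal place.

123.3 hours

Audio: 384 kbps = 0.384 Mbps.
Total bitrate: 315.514 Mbps.
File: 315.514 Mbps × 15780 s = 4978810.9 Mb.
With 7% container overhead: ×1.07. → 5327327.7 Mb.
At 12 Mbps: 5327327.7 / 12 = 443944.0 s ≈ 123 hours.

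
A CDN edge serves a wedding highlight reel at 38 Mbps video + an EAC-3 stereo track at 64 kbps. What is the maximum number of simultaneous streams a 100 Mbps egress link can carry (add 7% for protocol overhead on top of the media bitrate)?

2

Audio: 64 kbps = 0.064 Mbps.
Per-viewer media rate: 38.064 Mbps.
On the wire with 7% overhead: 40.728 Mbps.
100 Mbps = 100.0 Mbps; 100.0 / 40.728 = 2.46 → 2 viewers.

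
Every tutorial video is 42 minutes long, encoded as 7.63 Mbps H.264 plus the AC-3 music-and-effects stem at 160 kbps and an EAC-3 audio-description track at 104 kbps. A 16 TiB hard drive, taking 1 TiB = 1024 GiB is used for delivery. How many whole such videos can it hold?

7074

42 min = 2520 s
Audio total: 160 + 104 = 264 kbps = 0.264 Mbps.
Total bitrate: 7.894 Mbps.
Per item: 7.894 Mbps × 2520 s = 19,893 Mb = 2,487 MB.
Capacity: 16 TiB = 140,737,488 Mb; 7074.77 items → 7074 complete.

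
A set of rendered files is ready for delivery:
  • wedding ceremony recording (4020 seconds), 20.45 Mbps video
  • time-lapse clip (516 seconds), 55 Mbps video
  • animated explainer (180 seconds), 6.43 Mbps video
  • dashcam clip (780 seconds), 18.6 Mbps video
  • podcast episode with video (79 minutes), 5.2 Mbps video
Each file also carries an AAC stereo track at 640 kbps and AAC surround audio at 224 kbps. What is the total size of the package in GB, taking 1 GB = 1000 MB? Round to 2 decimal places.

19.97 GB

Audio total: 640 + 224 = 864 kbps = 0.864 Mbps.
wedding ceremony recording: 21.314 Mbps × 4020 s = 85682.3 Mb
time-lapse clip: 55.864 Mbps × 516 s = 28825.8 Mb
animated explainer: 7.294 Mbps × 180 s = 1312.9 Mb
dashcam clip: 19.464 Mbps × 780 s = 15181.9 Mb
podcast episode with video: 6.064 Mbps × 4740 s = 28743.4 Mb
Total: 159746.3 Mb = 19968.3 MB.
= 19.97 GB.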